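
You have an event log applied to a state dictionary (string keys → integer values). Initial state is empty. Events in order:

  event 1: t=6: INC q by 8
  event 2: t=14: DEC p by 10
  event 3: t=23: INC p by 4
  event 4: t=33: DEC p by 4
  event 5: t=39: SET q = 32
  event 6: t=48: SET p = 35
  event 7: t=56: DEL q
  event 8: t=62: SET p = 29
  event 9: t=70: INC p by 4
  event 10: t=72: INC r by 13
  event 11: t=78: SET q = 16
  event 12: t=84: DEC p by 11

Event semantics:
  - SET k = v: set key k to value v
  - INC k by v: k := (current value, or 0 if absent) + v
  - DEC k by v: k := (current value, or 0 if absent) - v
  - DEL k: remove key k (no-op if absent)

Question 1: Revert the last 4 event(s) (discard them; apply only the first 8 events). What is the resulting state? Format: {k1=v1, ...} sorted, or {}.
Keep first 8 events (discard last 4):
  after event 1 (t=6: INC q by 8): {q=8}
  after event 2 (t=14: DEC p by 10): {p=-10, q=8}
  after event 3 (t=23: INC p by 4): {p=-6, q=8}
  after event 4 (t=33: DEC p by 4): {p=-10, q=8}
  after event 5 (t=39: SET q = 32): {p=-10, q=32}
  after event 6 (t=48: SET p = 35): {p=35, q=32}
  after event 7 (t=56: DEL q): {p=35}
  after event 8 (t=62: SET p = 29): {p=29}

Answer: {p=29}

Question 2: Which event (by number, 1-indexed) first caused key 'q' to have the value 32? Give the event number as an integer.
Looking for first event where q becomes 32:
  event 1: q = 8
  event 2: q = 8
  event 3: q = 8
  event 4: q = 8
  event 5: q 8 -> 32  <-- first match

Answer: 5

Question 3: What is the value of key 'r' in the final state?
Answer: 13

Derivation:
Track key 'r' through all 12 events:
  event 1 (t=6: INC q by 8): r unchanged
  event 2 (t=14: DEC p by 10): r unchanged
  event 3 (t=23: INC p by 4): r unchanged
  event 4 (t=33: DEC p by 4): r unchanged
  event 5 (t=39: SET q = 32): r unchanged
  event 6 (t=48: SET p = 35): r unchanged
  event 7 (t=56: DEL q): r unchanged
  event 8 (t=62: SET p = 29): r unchanged
  event 9 (t=70: INC p by 4): r unchanged
  event 10 (t=72: INC r by 13): r (absent) -> 13
  event 11 (t=78: SET q = 16): r unchanged
  event 12 (t=84: DEC p by 11): r unchanged
Final: r = 13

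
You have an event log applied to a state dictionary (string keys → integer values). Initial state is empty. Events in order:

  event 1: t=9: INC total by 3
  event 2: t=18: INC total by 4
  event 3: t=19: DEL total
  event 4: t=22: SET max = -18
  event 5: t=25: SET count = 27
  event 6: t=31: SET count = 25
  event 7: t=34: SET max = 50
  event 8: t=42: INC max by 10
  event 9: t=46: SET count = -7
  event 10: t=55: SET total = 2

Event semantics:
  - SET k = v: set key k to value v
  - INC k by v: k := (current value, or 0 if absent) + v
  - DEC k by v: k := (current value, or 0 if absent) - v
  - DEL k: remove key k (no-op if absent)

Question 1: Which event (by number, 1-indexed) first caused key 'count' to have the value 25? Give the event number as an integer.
Looking for first event where count becomes 25:
  event 5: count = 27
  event 6: count 27 -> 25  <-- first match

Answer: 6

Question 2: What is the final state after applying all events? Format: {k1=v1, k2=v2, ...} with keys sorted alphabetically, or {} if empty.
Answer: {count=-7, max=60, total=2}

Derivation:
  after event 1 (t=9: INC total by 3): {total=3}
  after event 2 (t=18: INC total by 4): {total=7}
  after event 3 (t=19: DEL total): {}
  after event 4 (t=22: SET max = -18): {max=-18}
  after event 5 (t=25: SET count = 27): {count=27, max=-18}
  after event 6 (t=31: SET count = 25): {count=25, max=-18}
  after event 7 (t=34: SET max = 50): {count=25, max=50}
  after event 8 (t=42: INC max by 10): {count=25, max=60}
  after event 9 (t=46: SET count = -7): {count=-7, max=60}
  after event 10 (t=55: SET total = 2): {count=-7, max=60, total=2}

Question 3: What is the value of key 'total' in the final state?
Answer: 2

Derivation:
Track key 'total' through all 10 events:
  event 1 (t=9: INC total by 3): total (absent) -> 3
  event 2 (t=18: INC total by 4): total 3 -> 7
  event 3 (t=19: DEL total): total 7 -> (absent)
  event 4 (t=22: SET max = -18): total unchanged
  event 5 (t=25: SET count = 27): total unchanged
  event 6 (t=31: SET count = 25): total unchanged
  event 7 (t=34: SET max = 50): total unchanged
  event 8 (t=42: INC max by 10): total unchanged
  event 9 (t=46: SET count = -7): total unchanged
  event 10 (t=55: SET total = 2): total (absent) -> 2
Final: total = 2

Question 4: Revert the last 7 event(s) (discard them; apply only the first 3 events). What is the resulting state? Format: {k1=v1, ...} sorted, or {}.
Keep first 3 events (discard last 7):
  after event 1 (t=9: INC total by 3): {total=3}
  after event 2 (t=18: INC total by 4): {total=7}
  after event 3 (t=19: DEL total): {}

Answer: {}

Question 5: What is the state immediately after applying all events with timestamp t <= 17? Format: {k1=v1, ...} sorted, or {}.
Answer: {total=3}

Derivation:
Apply events with t <= 17 (1 events):
  after event 1 (t=9: INC total by 3): {total=3}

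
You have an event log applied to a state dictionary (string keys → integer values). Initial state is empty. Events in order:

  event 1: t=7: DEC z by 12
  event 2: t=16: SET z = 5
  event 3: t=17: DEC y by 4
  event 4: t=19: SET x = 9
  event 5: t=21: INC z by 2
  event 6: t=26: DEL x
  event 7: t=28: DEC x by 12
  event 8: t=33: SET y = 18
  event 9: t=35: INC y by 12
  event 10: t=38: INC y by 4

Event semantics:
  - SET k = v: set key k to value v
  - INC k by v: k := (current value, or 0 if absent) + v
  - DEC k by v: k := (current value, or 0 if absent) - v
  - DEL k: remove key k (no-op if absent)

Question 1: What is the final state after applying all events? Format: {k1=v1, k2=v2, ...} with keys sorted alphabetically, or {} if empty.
  after event 1 (t=7: DEC z by 12): {z=-12}
  after event 2 (t=16: SET z = 5): {z=5}
  after event 3 (t=17: DEC y by 4): {y=-4, z=5}
  after event 4 (t=19: SET x = 9): {x=9, y=-4, z=5}
  after event 5 (t=21: INC z by 2): {x=9, y=-4, z=7}
  after event 6 (t=26: DEL x): {y=-4, z=7}
  after event 7 (t=28: DEC x by 12): {x=-12, y=-4, z=7}
  after event 8 (t=33: SET y = 18): {x=-12, y=18, z=7}
  after event 9 (t=35: INC y by 12): {x=-12, y=30, z=7}
  after event 10 (t=38: INC y by 4): {x=-12, y=34, z=7}

Answer: {x=-12, y=34, z=7}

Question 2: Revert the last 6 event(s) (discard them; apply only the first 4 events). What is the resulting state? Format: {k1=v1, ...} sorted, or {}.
Keep first 4 events (discard last 6):
  after event 1 (t=7: DEC z by 12): {z=-12}
  after event 2 (t=16: SET z = 5): {z=5}
  after event 3 (t=17: DEC y by 4): {y=-4, z=5}
  after event 4 (t=19: SET x = 9): {x=9, y=-4, z=5}

Answer: {x=9, y=-4, z=5}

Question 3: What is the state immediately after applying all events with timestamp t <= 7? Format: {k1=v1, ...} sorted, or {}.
Apply events with t <= 7 (1 events):
  after event 1 (t=7: DEC z by 12): {z=-12}

Answer: {z=-12}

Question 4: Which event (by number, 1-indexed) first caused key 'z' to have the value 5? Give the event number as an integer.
Answer: 2

Derivation:
Looking for first event where z becomes 5:
  event 1: z = -12
  event 2: z -12 -> 5  <-- first match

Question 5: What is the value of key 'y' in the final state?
Track key 'y' through all 10 events:
  event 1 (t=7: DEC z by 12): y unchanged
  event 2 (t=16: SET z = 5): y unchanged
  event 3 (t=17: DEC y by 4): y (absent) -> -4
  event 4 (t=19: SET x = 9): y unchanged
  event 5 (t=21: INC z by 2): y unchanged
  event 6 (t=26: DEL x): y unchanged
  event 7 (t=28: DEC x by 12): y unchanged
  event 8 (t=33: SET y = 18): y -4 -> 18
  event 9 (t=35: INC y by 12): y 18 -> 30
  event 10 (t=38: INC y by 4): y 30 -> 34
Final: y = 34

Answer: 34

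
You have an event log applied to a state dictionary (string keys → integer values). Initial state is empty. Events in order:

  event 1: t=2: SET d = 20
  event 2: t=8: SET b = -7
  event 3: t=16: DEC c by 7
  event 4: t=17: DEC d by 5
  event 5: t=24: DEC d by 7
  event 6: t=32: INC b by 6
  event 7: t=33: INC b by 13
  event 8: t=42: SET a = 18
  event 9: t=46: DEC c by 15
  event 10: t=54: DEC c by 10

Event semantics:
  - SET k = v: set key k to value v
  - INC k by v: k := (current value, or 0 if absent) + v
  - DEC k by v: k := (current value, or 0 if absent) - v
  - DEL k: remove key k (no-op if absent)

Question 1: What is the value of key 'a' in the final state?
Track key 'a' through all 10 events:
  event 1 (t=2: SET d = 20): a unchanged
  event 2 (t=8: SET b = -7): a unchanged
  event 3 (t=16: DEC c by 7): a unchanged
  event 4 (t=17: DEC d by 5): a unchanged
  event 5 (t=24: DEC d by 7): a unchanged
  event 6 (t=32: INC b by 6): a unchanged
  event 7 (t=33: INC b by 13): a unchanged
  event 8 (t=42: SET a = 18): a (absent) -> 18
  event 9 (t=46: DEC c by 15): a unchanged
  event 10 (t=54: DEC c by 10): a unchanged
Final: a = 18

Answer: 18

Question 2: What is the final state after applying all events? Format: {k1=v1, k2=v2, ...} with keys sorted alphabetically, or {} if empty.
  after event 1 (t=2: SET d = 20): {d=20}
  after event 2 (t=8: SET b = -7): {b=-7, d=20}
  after event 3 (t=16: DEC c by 7): {b=-7, c=-7, d=20}
  after event 4 (t=17: DEC d by 5): {b=-7, c=-7, d=15}
  after event 5 (t=24: DEC d by 7): {b=-7, c=-7, d=8}
  after event 6 (t=32: INC b by 6): {b=-1, c=-7, d=8}
  after event 7 (t=33: INC b by 13): {b=12, c=-7, d=8}
  after event 8 (t=42: SET a = 18): {a=18, b=12, c=-7, d=8}
  after event 9 (t=46: DEC c by 15): {a=18, b=12, c=-22, d=8}
  after event 10 (t=54: DEC c by 10): {a=18, b=12, c=-32, d=8}

Answer: {a=18, b=12, c=-32, d=8}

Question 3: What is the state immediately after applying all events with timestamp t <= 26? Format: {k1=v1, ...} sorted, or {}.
Answer: {b=-7, c=-7, d=8}

Derivation:
Apply events with t <= 26 (5 events):
  after event 1 (t=2: SET d = 20): {d=20}
  after event 2 (t=8: SET b = -7): {b=-7, d=20}
  after event 3 (t=16: DEC c by 7): {b=-7, c=-7, d=20}
  after event 4 (t=17: DEC d by 5): {b=-7, c=-7, d=15}
  after event 5 (t=24: DEC d by 7): {b=-7, c=-7, d=8}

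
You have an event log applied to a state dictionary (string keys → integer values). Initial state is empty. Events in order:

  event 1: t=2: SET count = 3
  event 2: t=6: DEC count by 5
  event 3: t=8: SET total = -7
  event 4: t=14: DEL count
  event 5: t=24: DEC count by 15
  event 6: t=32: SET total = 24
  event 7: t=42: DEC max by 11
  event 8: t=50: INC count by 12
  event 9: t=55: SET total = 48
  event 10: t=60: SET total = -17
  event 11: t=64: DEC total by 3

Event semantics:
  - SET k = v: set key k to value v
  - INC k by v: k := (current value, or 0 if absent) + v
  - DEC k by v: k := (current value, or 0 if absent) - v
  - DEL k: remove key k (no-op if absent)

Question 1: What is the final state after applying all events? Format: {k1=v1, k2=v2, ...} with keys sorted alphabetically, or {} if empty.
Answer: {count=-3, max=-11, total=-20}

Derivation:
  after event 1 (t=2: SET count = 3): {count=3}
  after event 2 (t=6: DEC count by 5): {count=-2}
  after event 3 (t=8: SET total = -7): {count=-2, total=-7}
  after event 4 (t=14: DEL count): {total=-7}
  after event 5 (t=24: DEC count by 15): {count=-15, total=-7}
  after event 6 (t=32: SET total = 24): {count=-15, total=24}
  after event 7 (t=42: DEC max by 11): {count=-15, max=-11, total=24}
  after event 8 (t=50: INC count by 12): {count=-3, max=-11, total=24}
  after event 9 (t=55: SET total = 48): {count=-3, max=-11, total=48}
  after event 10 (t=60: SET total = -17): {count=-3, max=-11, total=-17}
  after event 11 (t=64: DEC total by 3): {count=-3, max=-11, total=-20}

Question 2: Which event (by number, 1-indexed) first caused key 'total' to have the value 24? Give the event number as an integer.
Answer: 6

Derivation:
Looking for first event where total becomes 24:
  event 3: total = -7
  event 4: total = -7
  event 5: total = -7
  event 6: total -7 -> 24  <-- first match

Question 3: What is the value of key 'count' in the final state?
Answer: -3

Derivation:
Track key 'count' through all 11 events:
  event 1 (t=2: SET count = 3): count (absent) -> 3
  event 2 (t=6: DEC count by 5): count 3 -> -2
  event 3 (t=8: SET total = -7): count unchanged
  event 4 (t=14: DEL count): count -2 -> (absent)
  event 5 (t=24: DEC count by 15): count (absent) -> -15
  event 6 (t=32: SET total = 24): count unchanged
  event 7 (t=42: DEC max by 11): count unchanged
  event 8 (t=50: INC count by 12): count -15 -> -3
  event 9 (t=55: SET total = 48): count unchanged
  event 10 (t=60: SET total = -17): count unchanged
  event 11 (t=64: DEC total by 3): count unchanged
Final: count = -3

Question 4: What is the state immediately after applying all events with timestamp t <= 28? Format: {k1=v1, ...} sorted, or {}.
Answer: {count=-15, total=-7}

Derivation:
Apply events with t <= 28 (5 events):
  after event 1 (t=2: SET count = 3): {count=3}
  after event 2 (t=6: DEC count by 5): {count=-2}
  after event 3 (t=8: SET total = -7): {count=-2, total=-7}
  after event 4 (t=14: DEL count): {total=-7}
  after event 5 (t=24: DEC count by 15): {count=-15, total=-7}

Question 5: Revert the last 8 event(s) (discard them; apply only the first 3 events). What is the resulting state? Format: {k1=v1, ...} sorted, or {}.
Keep first 3 events (discard last 8):
  after event 1 (t=2: SET count = 3): {count=3}
  after event 2 (t=6: DEC count by 5): {count=-2}
  after event 3 (t=8: SET total = -7): {count=-2, total=-7}

Answer: {count=-2, total=-7}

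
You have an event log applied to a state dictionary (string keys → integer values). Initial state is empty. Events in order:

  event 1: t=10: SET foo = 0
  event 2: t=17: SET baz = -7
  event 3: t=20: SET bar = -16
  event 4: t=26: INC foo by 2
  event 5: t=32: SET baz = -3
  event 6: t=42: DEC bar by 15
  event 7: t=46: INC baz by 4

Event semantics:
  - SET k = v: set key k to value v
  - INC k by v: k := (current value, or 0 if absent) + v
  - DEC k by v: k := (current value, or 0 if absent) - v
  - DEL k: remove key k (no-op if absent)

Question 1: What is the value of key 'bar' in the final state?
Answer: -31

Derivation:
Track key 'bar' through all 7 events:
  event 1 (t=10: SET foo = 0): bar unchanged
  event 2 (t=17: SET baz = -7): bar unchanged
  event 3 (t=20: SET bar = -16): bar (absent) -> -16
  event 4 (t=26: INC foo by 2): bar unchanged
  event 5 (t=32: SET baz = -3): bar unchanged
  event 6 (t=42: DEC bar by 15): bar -16 -> -31
  event 7 (t=46: INC baz by 4): bar unchanged
Final: bar = -31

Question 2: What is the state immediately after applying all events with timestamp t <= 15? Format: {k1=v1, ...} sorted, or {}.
Apply events with t <= 15 (1 events):
  after event 1 (t=10: SET foo = 0): {foo=0}

Answer: {foo=0}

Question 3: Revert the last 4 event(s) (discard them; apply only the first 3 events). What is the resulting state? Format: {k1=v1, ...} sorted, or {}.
Answer: {bar=-16, baz=-7, foo=0}

Derivation:
Keep first 3 events (discard last 4):
  after event 1 (t=10: SET foo = 0): {foo=0}
  after event 2 (t=17: SET baz = -7): {baz=-7, foo=0}
  after event 3 (t=20: SET bar = -16): {bar=-16, baz=-7, foo=0}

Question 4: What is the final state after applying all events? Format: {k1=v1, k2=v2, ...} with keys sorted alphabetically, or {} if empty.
Answer: {bar=-31, baz=1, foo=2}

Derivation:
  after event 1 (t=10: SET foo = 0): {foo=0}
  after event 2 (t=17: SET baz = -7): {baz=-7, foo=0}
  after event 3 (t=20: SET bar = -16): {bar=-16, baz=-7, foo=0}
  after event 4 (t=26: INC foo by 2): {bar=-16, baz=-7, foo=2}
  after event 5 (t=32: SET baz = -3): {bar=-16, baz=-3, foo=2}
  after event 6 (t=42: DEC bar by 15): {bar=-31, baz=-3, foo=2}
  after event 7 (t=46: INC baz by 4): {bar=-31, baz=1, foo=2}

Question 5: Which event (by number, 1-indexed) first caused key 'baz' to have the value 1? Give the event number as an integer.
Looking for first event where baz becomes 1:
  event 2: baz = -7
  event 3: baz = -7
  event 4: baz = -7
  event 5: baz = -3
  event 6: baz = -3
  event 7: baz -3 -> 1  <-- first match

Answer: 7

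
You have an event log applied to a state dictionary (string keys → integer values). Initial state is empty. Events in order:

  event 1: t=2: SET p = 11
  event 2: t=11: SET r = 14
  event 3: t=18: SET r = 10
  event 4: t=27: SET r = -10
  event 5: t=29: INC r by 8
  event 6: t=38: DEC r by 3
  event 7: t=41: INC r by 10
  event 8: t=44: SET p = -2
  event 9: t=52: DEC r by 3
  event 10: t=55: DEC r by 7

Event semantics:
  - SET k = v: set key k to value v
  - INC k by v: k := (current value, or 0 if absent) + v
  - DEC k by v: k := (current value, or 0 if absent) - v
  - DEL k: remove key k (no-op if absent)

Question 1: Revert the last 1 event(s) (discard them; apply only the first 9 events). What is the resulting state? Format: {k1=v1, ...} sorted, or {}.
Keep first 9 events (discard last 1):
  after event 1 (t=2: SET p = 11): {p=11}
  after event 2 (t=11: SET r = 14): {p=11, r=14}
  after event 3 (t=18: SET r = 10): {p=11, r=10}
  after event 4 (t=27: SET r = -10): {p=11, r=-10}
  after event 5 (t=29: INC r by 8): {p=11, r=-2}
  after event 6 (t=38: DEC r by 3): {p=11, r=-5}
  after event 7 (t=41: INC r by 10): {p=11, r=5}
  after event 8 (t=44: SET p = -2): {p=-2, r=5}
  after event 9 (t=52: DEC r by 3): {p=-2, r=2}

Answer: {p=-2, r=2}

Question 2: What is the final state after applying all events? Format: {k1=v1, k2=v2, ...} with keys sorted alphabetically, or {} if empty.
Answer: {p=-2, r=-5}

Derivation:
  after event 1 (t=2: SET p = 11): {p=11}
  after event 2 (t=11: SET r = 14): {p=11, r=14}
  after event 3 (t=18: SET r = 10): {p=11, r=10}
  after event 4 (t=27: SET r = -10): {p=11, r=-10}
  after event 5 (t=29: INC r by 8): {p=11, r=-2}
  after event 6 (t=38: DEC r by 3): {p=11, r=-5}
  after event 7 (t=41: INC r by 10): {p=11, r=5}
  after event 8 (t=44: SET p = -2): {p=-2, r=5}
  after event 9 (t=52: DEC r by 3): {p=-2, r=2}
  after event 10 (t=55: DEC r by 7): {p=-2, r=-5}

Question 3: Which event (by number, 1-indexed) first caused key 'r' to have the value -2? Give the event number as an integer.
Answer: 5

Derivation:
Looking for first event where r becomes -2:
  event 2: r = 14
  event 3: r = 10
  event 4: r = -10
  event 5: r -10 -> -2  <-- first match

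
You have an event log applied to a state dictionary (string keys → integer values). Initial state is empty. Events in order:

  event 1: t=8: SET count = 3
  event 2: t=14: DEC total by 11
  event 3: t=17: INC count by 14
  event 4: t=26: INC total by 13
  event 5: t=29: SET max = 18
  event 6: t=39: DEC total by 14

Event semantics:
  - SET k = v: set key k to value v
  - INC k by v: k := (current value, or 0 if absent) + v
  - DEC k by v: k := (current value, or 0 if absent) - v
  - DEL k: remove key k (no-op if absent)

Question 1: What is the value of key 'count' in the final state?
Answer: 17

Derivation:
Track key 'count' through all 6 events:
  event 1 (t=8: SET count = 3): count (absent) -> 3
  event 2 (t=14: DEC total by 11): count unchanged
  event 3 (t=17: INC count by 14): count 3 -> 17
  event 4 (t=26: INC total by 13): count unchanged
  event 5 (t=29: SET max = 18): count unchanged
  event 6 (t=39: DEC total by 14): count unchanged
Final: count = 17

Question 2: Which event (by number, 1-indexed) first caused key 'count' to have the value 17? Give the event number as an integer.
Answer: 3

Derivation:
Looking for first event where count becomes 17:
  event 1: count = 3
  event 2: count = 3
  event 3: count 3 -> 17  <-- first match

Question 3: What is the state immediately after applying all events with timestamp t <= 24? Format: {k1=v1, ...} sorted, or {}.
Answer: {count=17, total=-11}

Derivation:
Apply events with t <= 24 (3 events):
  after event 1 (t=8: SET count = 3): {count=3}
  after event 2 (t=14: DEC total by 11): {count=3, total=-11}
  after event 3 (t=17: INC count by 14): {count=17, total=-11}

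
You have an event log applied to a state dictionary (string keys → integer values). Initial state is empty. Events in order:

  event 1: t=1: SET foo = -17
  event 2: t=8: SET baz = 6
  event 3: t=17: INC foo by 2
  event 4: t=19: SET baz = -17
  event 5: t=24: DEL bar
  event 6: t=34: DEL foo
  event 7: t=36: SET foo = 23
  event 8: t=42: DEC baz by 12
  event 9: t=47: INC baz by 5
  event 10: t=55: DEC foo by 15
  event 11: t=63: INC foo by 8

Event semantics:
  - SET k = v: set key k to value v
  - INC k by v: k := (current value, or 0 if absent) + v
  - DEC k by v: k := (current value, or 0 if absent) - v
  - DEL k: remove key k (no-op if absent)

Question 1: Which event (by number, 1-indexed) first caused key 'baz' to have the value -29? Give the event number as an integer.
Answer: 8

Derivation:
Looking for first event where baz becomes -29:
  event 2: baz = 6
  event 3: baz = 6
  event 4: baz = -17
  event 5: baz = -17
  event 6: baz = -17
  event 7: baz = -17
  event 8: baz -17 -> -29  <-- first match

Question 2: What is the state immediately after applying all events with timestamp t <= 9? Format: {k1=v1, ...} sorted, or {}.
Apply events with t <= 9 (2 events):
  after event 1 (t=1: SET foo = -17): {foo=-17}
  after event 2 (t=8: SET baz = 6): {baz=6, foo=-17}

Answer: {baz=6, foo=-17}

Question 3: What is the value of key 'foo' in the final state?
Answer: 16

Derivation:
Track key 'foo' through all 11 events:
  event 1 (t=1: SET foo = -17): foo (absent) -> -17
  event 2 (t=8: SET baz = 6): foo unchanged
  event 3 (t=17: INC foo by 2): foo -17 -> -15
  event 4 (t=19: SET baz = -17): foo unchanged
  event 5 (t=24: DEL bar): foo unchanged
  event 6 (t=34: DEL foo): foo -15 -> (absent)
  event 7 (t=36: SET foo = 23): foo (absent) -> 23
  event 8 (t=42: DEC baz by 12): foo unchanged
  event 9 (t=47: INC baz by 5): foo unchanged
  event 10 (t=55: DEC foo by 15): foo 23 -> 8
  event 11 (t=63: INC foo by 8): foo 8 -> 16
Final: foo = 16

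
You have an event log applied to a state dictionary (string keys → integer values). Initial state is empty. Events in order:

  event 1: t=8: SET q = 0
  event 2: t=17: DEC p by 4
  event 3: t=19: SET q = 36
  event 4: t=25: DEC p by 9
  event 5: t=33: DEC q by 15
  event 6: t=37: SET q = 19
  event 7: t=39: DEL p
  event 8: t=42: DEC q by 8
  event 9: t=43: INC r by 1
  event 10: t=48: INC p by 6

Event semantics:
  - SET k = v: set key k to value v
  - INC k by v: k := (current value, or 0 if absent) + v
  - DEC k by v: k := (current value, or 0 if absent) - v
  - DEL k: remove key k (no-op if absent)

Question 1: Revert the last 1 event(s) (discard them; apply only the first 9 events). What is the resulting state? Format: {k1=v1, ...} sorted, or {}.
Keep first 9 events (discard last 1):
  after event 1 (t=8: SET q = 0): {q=0}
  after event 2 (t=17: DEC p by 4): {p=-4, q=0}
  after event 3 (t=19: SET q = 36): {p=-4, q=36}
  after event 4 (t=25: DEC p by 9): {p=-13, q=36}
  after event 5 (t=33: DEC q by 15): {p=-13, q=21}
  after event 6 (t=37: SET q = 19): {p=-13, q=19}
  after event 7 (t=39: DEL p): {q=19}
  after event 8 (t=42: DEC q by 8): {q=11}
  after event 9 (t=43: INC r by 1): {q=11, r=1}

Answer: {q=11, r=1}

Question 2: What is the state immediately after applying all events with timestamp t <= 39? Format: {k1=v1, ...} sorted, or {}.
Apply events with t <= 39 (7 events):
  after event 1 (t=8: SET q = 0): {q=0}
  after event 2 (t=17: DEC p by 4): {p=-4, q=0}
  after event 3 (t=19: SET q = 36): {p=-4, q=36}
  after event 4 (t=25: DEC p by 9): {p=-13, q=36}
  after event 5 (t=33: DEC q by 15): {p=-13, q=21}
  after event 6 (t=37: SET q = 19): {p=-13, q=19}
  after event 7 (t=39: DEL p): {q=19}

Answer: {q=19}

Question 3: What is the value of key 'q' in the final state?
Track key 'q' through all 10 events:
  event 1 (t=8: SET q = 0): q (absent) -> 0
  event 2 (t=17: DEC p by 4): q unchanged
  event 3 (t=19: SET q = 36): q 0 -> 36
  event 4 (t=25: DEC p by 9): q unchanged
  event 5 (t=33: DEC q by 15): q 36 -> 21
  event 6 (t=37: SET q = 19): q 21 -> 19
  event 7 (t=39: DEL p): q unchanged
  event 8 (t=42: DEC q by 8): q 19 -> 11
  event 9 (t=43: INC r by 1): q unchanged
  event 10 (t=48: INC p by 6): q unchanged
Final: q = 11

Answer: 11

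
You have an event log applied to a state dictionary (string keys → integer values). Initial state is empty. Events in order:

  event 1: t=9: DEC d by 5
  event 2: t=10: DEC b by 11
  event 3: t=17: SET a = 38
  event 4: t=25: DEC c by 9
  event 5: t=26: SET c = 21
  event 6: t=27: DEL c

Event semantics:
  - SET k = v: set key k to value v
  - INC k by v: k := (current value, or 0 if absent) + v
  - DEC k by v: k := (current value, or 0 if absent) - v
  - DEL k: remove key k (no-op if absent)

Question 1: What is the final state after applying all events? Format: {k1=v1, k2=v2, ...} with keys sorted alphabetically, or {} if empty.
  after event 1 (t=9: DEC d by 5): {d=-5}
  after event 2 (t=10: DEC b by 11): {b=-11, d=-5}
  after event 3 (t=17: SET a = 38): {a=38, b=-11, d=-5}
  after event 4 (t=25: DEC c by 9): {a=38, b=-11, c=-9, d=-5}
  after event 5 (t=26: SET c = 21): {a=38, b=-11, c=21, d=-5}
  after event 6 (t=27: DEL c): {a=38, b=-11, d=-5}

Answer: {a=38, b=-11, d=-5}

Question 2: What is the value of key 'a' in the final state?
Answer: 38

Derivation:
Track key 'a' through all 6 events:
  event 1 (t=9: DEC d by 5): a unchanged
  event 2 (t=10: DEC b by 11): a unchanged
  event 3 (t=17: SET a = 38): a (absent) -> 38
  event 4 (t=25: DEC c by 9): a unchanged
  event 5 (t=26: SET c = 21): a unchanged
  event 6 (t=27: DEL c): a unchanged
Final: a = 38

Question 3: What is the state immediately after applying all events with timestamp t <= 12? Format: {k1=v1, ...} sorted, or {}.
Apply events with t <= 12 (2 events):
  after event 1 (t=9: DEC d by 5): {d=-5}
  after event 2 (t=10: DEC b by 11): {b=-11, d=-5}

Answer: {b=-11, d=-5}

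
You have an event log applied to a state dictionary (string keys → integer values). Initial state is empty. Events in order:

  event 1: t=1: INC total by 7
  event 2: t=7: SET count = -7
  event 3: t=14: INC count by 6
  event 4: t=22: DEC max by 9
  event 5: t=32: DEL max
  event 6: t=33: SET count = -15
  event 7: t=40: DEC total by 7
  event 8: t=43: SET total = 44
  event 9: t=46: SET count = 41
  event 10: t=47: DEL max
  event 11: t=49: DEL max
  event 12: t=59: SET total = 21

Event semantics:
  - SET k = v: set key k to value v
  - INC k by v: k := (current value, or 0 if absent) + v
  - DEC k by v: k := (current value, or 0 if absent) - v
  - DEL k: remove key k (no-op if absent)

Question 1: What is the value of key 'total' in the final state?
Answer: 21

Derivation:
Track key 'total' through all 12 events:
  event 1 (t=1: INC total by 7): total (absent) -> 7
  event 2 (t=7: SET count = -7): total unchanged
  event 3 (t=14: INC count by 6): total unchanged
  event 4 (t=22: DEC max by 9): total unchanged
  event 5 (t=32: DEL max): total unchanged
  event 6 (t=33: SET count = -15): total unchanged
  event 7 (t=40: DEC total by 7): total 7 -> 0
  event 8 (t=43: SET total = 44): total 0 -> 44
  event 9 (t=46: SET count = 41): total unchanged
  event 10 (t=47: DEL max): total unchanged
  event 11 (t=49: DEL max): total unchanged
  event 12 (t=59: SET total = 21): total 44 -> 21
Final: total = 21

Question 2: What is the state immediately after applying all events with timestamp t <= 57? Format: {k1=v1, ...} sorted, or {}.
Answer: {count=41, total=44}

Derivation:
Apply events with t <= 57 (11 events):
  after event 1 (t=1: INC total by 7): {total=7}
  after event 2 (t=7: SET count = -7): {count=-7, total=7}
  after event 3 (t=14: INC count by 6): {count=-1, total=7}
  after event 4 (t=22: DEC max by 9): {count=-1, max=-9, total=7}
  after event 5 (t=32: DEL max): {count=-1, total=7}
  after event 6 (t=33: SET count = -15): {count=-15, total=7}
  after event 7 (t=40: DEC total by 7): {count=-15, total=0}
  after event 8 (t=43: SET total = 44): {count=-15, total=44}
  after event 9 (t=46: SET count = 41): {count=41, total=44}
  after event 10 (t=47: DEL max): {count=41, total=44}
  after event 11 (t=49: DEL max): {count=41, total=44}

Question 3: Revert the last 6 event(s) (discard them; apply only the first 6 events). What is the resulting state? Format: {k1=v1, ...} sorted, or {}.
Answer: {count=-15, total=7}

Derivation:
Keep first 6 events (discard last 6):
  after event 1 (t=1: INC total by 7): {total=7}
  after event 2 (t=7: SET count = -7): {count=-7, total=7}
  after event 3 (t=14: INC count by 6): {count=-1, total=7}
  after event 4 (t=22: DEC max by 9): {count=-1, max=-9, total=7}
  after event 5 (t=32: DEL max): {count=-1, total=7}
  after event 6 (t=33: SET count = -15): {count=-15, total=7}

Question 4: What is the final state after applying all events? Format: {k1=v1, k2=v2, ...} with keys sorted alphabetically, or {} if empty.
  after event 1 (t=1: INC total by 7): {total=7}
  after event 2 (t=7: SET count = -7): {count=-7, total=7}
  after event 3 (t=14: INC count by 6): {count=-1, total=7}
  after event 4 (t=22: DEC max by 9): {count=-1, max=-9, total=7}
  after event 5 (t=32: DEL max): {count=-1, total=7}
  after event 6 (t=33: SET count = -15): {count=-15, total=7}
  after event 7 (t=40: DEC total by 7): {count=-15, total=0}
  after event 8 (t=43: SET total = 44): {count=-15, total=44}
  after event 9 (t=46: SET count = 41): {count=41, total=44}
  after event 10 (t=47: DEL max): {count=41, total=44}
  after event 11 (t=49: DEL max): {count=41, total=44}
  after event 12 (t=59: SET total = 21): {count=41, total=21}

Answer: {count=41, total=21}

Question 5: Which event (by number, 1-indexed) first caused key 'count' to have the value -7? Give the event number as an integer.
Looking for first event where count becomes -7:
  event 2: count (absent) -> -7  <-- first match

Answer: 2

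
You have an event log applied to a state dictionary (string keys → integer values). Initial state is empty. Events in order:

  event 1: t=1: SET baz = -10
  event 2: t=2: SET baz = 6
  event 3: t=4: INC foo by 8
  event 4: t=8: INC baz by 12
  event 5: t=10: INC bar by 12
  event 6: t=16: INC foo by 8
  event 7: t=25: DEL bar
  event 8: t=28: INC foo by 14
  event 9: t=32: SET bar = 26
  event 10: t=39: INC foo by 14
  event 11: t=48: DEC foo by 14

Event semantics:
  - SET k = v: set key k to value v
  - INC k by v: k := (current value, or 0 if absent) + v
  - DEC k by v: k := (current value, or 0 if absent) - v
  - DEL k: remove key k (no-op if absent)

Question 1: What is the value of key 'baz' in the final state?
Answer: 18

Derivation:
Track key 'baz' through all 11 events:
  event 1 (t=1: SET baz = -10): baz (absent) -> -10
  event 2 (t=2: SET baz = 6): baz -10 -> 6
  event 3 (t=4: INC foo by 8): baz unchanged
  event 4 (t=8: INC baz by 12): baz 6 -> 18
  event 5 (t=10: INC bar by 12): baz unchanged
  event 6 (t=16: INC foo by 8): baz unchanged
  event 7 (t=25: DEL bar): baz unchanged
  event 8 (t=28: INC foo by 14): baz unchanged
  event 9 (t=32: SET bar = 26): baz unchanged
  event 10 (t=39: INC foo by 14): baz unchanged
  event 11 (t=48: DEC foo by 14): baz unchanged
Final: baz = 18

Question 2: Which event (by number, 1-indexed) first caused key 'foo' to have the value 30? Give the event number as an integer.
Looking for first event where foo becomes 30:
  event 3: foo = 8
  event 4: foo = 8
  event 5: foo = 8
  event 6: foo = 16
  event 7: foo = 16
  event 8: foo 16 -> 30  <-- first match

Answer: 8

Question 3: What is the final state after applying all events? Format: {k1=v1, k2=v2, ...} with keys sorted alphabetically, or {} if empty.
  after event 1 (t=1: SET baz = -10): {baz=-10}
  after event 2 (t=2: SET baz = 6): {baz=6}
  after event 3 (t=4: INC foo by 8): {baz=6, foo=8}
  after event 4 (t=8: INC baz by 12): {baz=18, foo=8}
  after event 5 (t=10: INC bar by 12): {bar=12, baz=18, foo=8}
  after event 6 (t=16: INC foo by 8): {bar=12, baz=18, foo=16}
  after event 7 (t=25: DEL bar): {baz=18, foo=16}
  after event 8 (t=28: INC foo by 14): {baz=18, foo=30}
  after event 9 (t=32: SET bar = 26): {bar=26, baz=18, foo=30}
  after event 10 (t=39: INC foo by 14): {bar=26, baz=18, foo=44}
  after event 11 (t=48: DEC foo by 14): {bar=26, baz=18, foo=30}

Answer: {bar=26, baz=18, foo=30}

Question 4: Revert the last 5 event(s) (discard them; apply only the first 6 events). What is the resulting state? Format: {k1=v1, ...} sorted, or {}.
Answer: {bar=12, baz=18, foo=16}

Derivation:
Keep first 6 events (discard last 5):
  after event 1 (t=1: SET baz = -10): {baz=-10}
  after event 2 (t=2: SET baz = 6): {baz=6}
  after event 3 (t=4: INC foo by 8): {baz=6, foo=8}
  after event 4 (t=8: INC baz by 12): {baz=18, foo=8}
  after event 5 (t=10: INC bar by 12): {bar=12, baz=18, foo=8}
  after event 6 (t=16: INC foo by 8): {bar=12, baz=18, foo=16}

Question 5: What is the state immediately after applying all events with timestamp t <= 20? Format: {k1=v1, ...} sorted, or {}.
Answer: {bar=12, baz=18, foo=16}

Derivation:
Apply events with t <= 20 (6 events):
  after event 1 (t=1: SET baz = -10): {baz=-10}
  after event 2 (t=2: SET baz = 6): {baz=6}
  after event 3 (t=4: INC foo by 8): {baz=6, foo=8}
  after event 4 (t=8: INC baz by 12): {baz=18, foo=8}
  after event 5 (t=10: INC bar by 12): {bar=12, baz=18, foo=8}
  after event 6 (t=16: INC foo by 8): {bar=12, baz=18, foo=16}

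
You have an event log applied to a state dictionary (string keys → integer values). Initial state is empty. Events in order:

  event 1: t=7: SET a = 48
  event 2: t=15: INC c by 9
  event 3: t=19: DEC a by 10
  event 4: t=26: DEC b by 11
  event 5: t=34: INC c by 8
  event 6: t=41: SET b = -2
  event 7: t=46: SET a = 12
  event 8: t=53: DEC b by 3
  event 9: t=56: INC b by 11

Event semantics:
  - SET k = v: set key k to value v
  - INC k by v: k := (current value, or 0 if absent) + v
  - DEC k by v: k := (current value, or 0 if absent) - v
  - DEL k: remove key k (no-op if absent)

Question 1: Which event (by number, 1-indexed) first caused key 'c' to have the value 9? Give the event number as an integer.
Looking for first event where c becomes 9:
  event 2: c (absent) -> 9  <-- first match

Answer: 2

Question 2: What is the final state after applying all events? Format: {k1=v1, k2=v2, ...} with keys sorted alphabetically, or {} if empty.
Answer: {a=12, b=6, c=17}

Derivation:
  after event 1 (t=7: SET a = 48): {a=48}
  after event 2 (t=15: INC c by 9): {a=48, c=9}
  after event 3 (t=19: DEC a by 10): {a=38, c=9}
  after event 4 (t=26: DEC b by 11): {a=38, b=-11, c=9}
  after event 5 (t=34: INC c by 8): {a=38, b=-11, c=17}
  after event 6 (t=41: SET b = -2): {a=38, b=-2, c=17}
  after event 7 (t=46: SET a = 12): {a=12, b=-2, c=17}
  after event 8 (t=53: DEC b by 3): {a=12, b=-5, c=17}
  after event 9 (t=56: INC b by 11): {a=12, b=6, c=17}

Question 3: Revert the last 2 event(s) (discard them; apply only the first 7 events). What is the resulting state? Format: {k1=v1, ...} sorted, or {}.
Keep first 7 events (discard last 2):
  after event 1 (t=7: SET a = 48): {a=48}
  after event 2 (t=15: INC c by 9): {a=48, c=9}
  after event 3 (t=19: DEC a by 10): {a=38, c=9}
  after event 4 (t=26: DEC b by 11): {a=38, b=-11, c=9}
  after event 5 (t=34: INC c by 8): {a=38, b=-11, c=17}
  after event 6 (t=41: SET b = -2): {a=38, b=-2, c=17}
  after event 7 (t=46: SET a = 12): {a=12, b=-2, c=17}

Answer: {a=12, b=-2, c=17}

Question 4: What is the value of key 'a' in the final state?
Track key 'a' through all 9 events:
  event 1 (t=7: SET a = 48): a (absent) -> 48
  event 2 (t=15: INC c by 9): a unchanged
  event 3 (t=19: DEC a by 10): a 48 -> 38
  event 4 (t=26: DEC b by 11): a unchanged
  event 5 (t=34: INC c by 8): a unchanged
  event 6 (t=41: SET b = -2): a unchanged
  event 7 (t=46: SET a = 12): a 38 -> 12
  event 8 (t=53: DEC b by 3): a unchanged
  event 9 (t=56: INC b by 11): a unchanged
Final: a = 12

Answer: 12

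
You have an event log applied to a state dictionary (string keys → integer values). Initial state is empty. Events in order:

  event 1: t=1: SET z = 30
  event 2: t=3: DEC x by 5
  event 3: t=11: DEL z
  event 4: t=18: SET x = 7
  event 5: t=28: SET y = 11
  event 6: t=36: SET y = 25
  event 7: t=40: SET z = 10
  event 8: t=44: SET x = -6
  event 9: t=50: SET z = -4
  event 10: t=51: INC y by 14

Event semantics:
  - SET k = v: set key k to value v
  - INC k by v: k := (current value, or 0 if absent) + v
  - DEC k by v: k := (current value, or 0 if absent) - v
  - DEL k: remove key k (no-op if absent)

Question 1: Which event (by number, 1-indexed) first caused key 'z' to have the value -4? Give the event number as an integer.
Answer: 9

Derivation:
Looking for first event where z becomes -4:
  event 1: z = 30
  event 2: z = 30
  event 3: z = (absent)
  event 7: z = 10
  event 8: z = 10
  event 9: z 10 -> -4  <-- first match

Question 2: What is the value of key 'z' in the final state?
Answer: -4

Derivation:
Track key 'z' through all 10 events:
  event 1 (t=1: SET z = 30): z (absent) -> 30
  event 2 (t=3: DEC x by 5): z unchanged
  event 3 (t=11: DEL z): z 30 -> (absent)
  event 4 (t=18: SET x = 7): z unchanged
  event 5 (t=28: SET y = 11): z unchanged
  event 6 (t=36: SET y = 25): z unchanged
  event 7 (t=40: SET z = 10): z (absent) -> 10
  event 8 (t=44: SET x = -6): z unchanged
  event 9 (t=50: SET z = -4): z 10 -> -4
  event 10 (t=51: INC y by 14): z unchanged
Final: z = -4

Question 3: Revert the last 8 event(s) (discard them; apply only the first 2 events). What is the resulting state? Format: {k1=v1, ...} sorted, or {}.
Answer: {x=-5, z=30}

Derivation:
Keep first 2 events (discard last 8):
  after event 1 (t=1: SET z = 30): {z=30}
  after event 2 (t=3: DEC x by 5): {x=-5, z=30}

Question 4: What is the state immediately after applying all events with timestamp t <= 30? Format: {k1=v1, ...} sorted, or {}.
Apply events with t <= 30 (5 events):
  after event 1 (t=1: SET z = 30): {z=30}
  after event 2 (t=3: DEC x by 5): {x=-5, z=30}
  after event 3 (t=11: DEL z): {x=-5}
  after event 4 (t=18: SET x = 7): {x=7}
  after event 5 (t=28: SET y = 11): {x=7, y=11}

Answer: {x=7, y=11}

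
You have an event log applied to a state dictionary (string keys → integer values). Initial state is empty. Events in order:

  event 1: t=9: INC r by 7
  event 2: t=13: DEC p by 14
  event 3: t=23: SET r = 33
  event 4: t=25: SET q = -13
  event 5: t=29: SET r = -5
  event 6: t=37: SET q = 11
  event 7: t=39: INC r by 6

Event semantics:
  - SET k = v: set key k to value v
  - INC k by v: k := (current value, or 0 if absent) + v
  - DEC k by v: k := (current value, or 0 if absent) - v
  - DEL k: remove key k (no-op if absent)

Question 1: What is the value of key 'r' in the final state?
Answer: 1

Derivation:
Track key 'r' through all 7 events:
  event 1 (t=9: INC r by 7): r (absent) -> 7
  event 2 (t=13: DEC p by 14): r unchanged
  event 3 (t=23: SET r = 33): r 7 -> 33
  event 4 (t=25: SET q = -13): r unchanged
  event 5 (t=29: SET r = -5): r 33 -> -5
  event 6 (t=37: SET q = 11): r unchanged
  event 7 (t=39: INC r by 6): r -5 -> 1
Final: r = 1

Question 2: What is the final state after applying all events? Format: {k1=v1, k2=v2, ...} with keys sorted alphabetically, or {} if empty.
  after event 1 (t=9: INC r by 7): {r=7}
  after event 2 (t=13: DEC p by 14): {p=-14, r=7}
  after event 3 (t=23: SET r = 33): {p=-14, r=33}
  after event 4 (t=25: SET q = -13): {p=-14, q=-13, r=33}
  after event 5 (t=29: SET r = -5): {p=-14, q=-13, r=-5}
  after event 6 (t=37: SET q = 11): {p=-14, q=11, r=-5}
  after event 7 (t=39: INC r by 6): {p=-14, q=11, r=1}

Answer: {p=-14, q=11, r=1}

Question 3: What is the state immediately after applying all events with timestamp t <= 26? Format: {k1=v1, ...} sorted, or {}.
Answer: {p=-14, q=-13, r=33}

Derivation:
Apply events with t <= 26 (4 events):
  after event 1 (t=9: INC r by 7): {r=7}
  after event 2 (t=13: DEC p by 14): {p=-14, r=7}
  after event 3 (t=23: SET r = 33): {p=-14, r=33}
  after event 4 (t=25: SET q = -13): {p=-14, q=-13, r=33}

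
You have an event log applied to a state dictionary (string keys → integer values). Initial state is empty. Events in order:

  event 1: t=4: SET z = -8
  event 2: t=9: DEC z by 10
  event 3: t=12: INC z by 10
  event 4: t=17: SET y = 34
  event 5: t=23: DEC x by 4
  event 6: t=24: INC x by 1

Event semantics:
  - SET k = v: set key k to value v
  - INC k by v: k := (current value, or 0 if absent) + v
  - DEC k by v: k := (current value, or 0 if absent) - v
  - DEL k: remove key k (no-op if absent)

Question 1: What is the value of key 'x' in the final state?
Track key 'x' through all 6 events:
  event 1 (t=4: SET z = -8): x unchanged
  event 2 (t=9: DEC z by 10): x unchanged
  event 3 (t=12: INC z by 10): x unchanged
  event 4 (t=17: SET y = 34): x unchanged
  event 5 (t=23: DEC x by 4): x (absent) -> -4
  event 6 (t=24: INC x by 1): x -4 -> -3
Final: x = -3

Answer: -3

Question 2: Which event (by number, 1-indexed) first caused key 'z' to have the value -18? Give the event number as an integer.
Answer: 2

Derivation:
Looking for first event where z becomes -18:
  event 1: z = -8
  event 2: z -8 -> -18  <-- first match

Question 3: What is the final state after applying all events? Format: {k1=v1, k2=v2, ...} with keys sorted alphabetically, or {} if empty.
Answer: {x=-3, y=34, z=-8}

Derivation:
  after event 1 (t=4: SET z = -8): {z=-8}
  after event 2 (t=9: DEC z by 10): {z=-18}
  after event 3 (t=12: INC z by 10): {z=-8}
  after event 4 (t=17: SET y = 34): {y=34, z=-8}
  after event 5 (t=23: DEC x by 4): {x=-4, y=34, z=-8}
  after event 6 (t=24: INC x by 1): {x=-3, y=34, z=-8}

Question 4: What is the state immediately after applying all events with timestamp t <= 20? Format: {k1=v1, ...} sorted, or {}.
Answer: {y=34, z=-8}

Derivation:
Apply events with t <= 20 (4 events):
  after event 1 (t=4: SET z = -8): {z=-8}
  after event 2 (t=9: DEC z by 10): {z=-18}
  after event 3 (t=12: INC z by 10): {z=-8}
  after event 4 (t=17: SET y = 34): {y=34, z=-8}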